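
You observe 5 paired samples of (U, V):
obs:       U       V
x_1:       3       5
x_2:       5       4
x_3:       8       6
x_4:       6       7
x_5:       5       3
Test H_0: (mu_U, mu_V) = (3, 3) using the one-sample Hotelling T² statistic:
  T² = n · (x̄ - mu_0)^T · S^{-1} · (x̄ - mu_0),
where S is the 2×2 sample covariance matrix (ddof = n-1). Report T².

Step 1 — sample mean vector:
  mean(U) = (3 + 5 + 8 + 6 + 5) / 5 = 27/5 = 5.4
  mean(V) = (5 + 4 + 6 + 7 + 3) / 5 = 25/5 = 5
  x̄ = (5.4, 5),  deviation x̄ - mu_0 = (5.4, 5) - (3, 3) = (2.4, 2).

Step 2 — sample covariance matrix, S[i,j] = (1/(n-1)) · Σ_k (x_{k,i} - mean_i) · (x_{k,j} - mean_j), divisor n-1 = 4:
  S[U,U] = ((-2.4)·(-2.4) + (-0.4)·(-0.4) + (2.6)·(2.6) + (0.6)·(0.6) + (-0.4)·(-0.4)) / 4 = 13.2/4 = 3.3
  S[U,V] = ((-2.4)·(0) + (-0.4)·(-1) + (2.6)·(1) + (0.6)·(2) + (-0.4)·(-2)) / 4 = 5/4 = 1.25
  S[V,V] = ((0)·(0) + (-1)·(-1) + (1)·(1) + (2)·(2) + (-2)·(-2)) / 4 = 10/4 = 2.5
  S = [[3.3, 1.25],
 [1.25, 2.5]].

Step 3 — invert S. det(S) = 3.3·2.5 - (1.25)² = 6.6875.
  S^{-1} = (1/det) · [[d, -b], [-b, a]] = [[0.3738, -0.1869],
 [-0.1869, 0.4935]].

Step 4 — quadratic form (x̄ - mu_0)^T · S^{-1} · (x̄ - mu_0):
  S^{-1} · (x̄ - mu_0) = (0.5234, 0.5383),
  (x̄ - mu_0)^T · [...] = (2.4)·(0.5234) + (2)·(0.5383) = 2.3327.

Step 5 — scale by n: T² = 5 · 2.3327 = 11.6636.

T² ≈ 11.6636


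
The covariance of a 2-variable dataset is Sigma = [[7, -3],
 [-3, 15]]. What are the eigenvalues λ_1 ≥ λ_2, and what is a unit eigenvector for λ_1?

Step 1 — characteristic polynomial of 2×2 Sigma:
  det(Sigma - λI) = λ² - trace · λ + det = 0.
  trace = 7 + 15 = 22, det = 7·15 - (-3)² = 96.
Step 2 — discriminant:
  Δ = trace² - 4·det = 484 - 384 = 100.
Step 3 — eigenvalues:
  λ = (trace ± √Δ)/2 = (22 ± 10)/2,
  λ_1 = 16,  λ_2 = 6.

Step 4 — unit eigenvector for λ_1: solve (Sigma - λ_1 I)v = 0. First row:
  (7 - 16)·v_x + (-3)·v_y = 0, i.e. (-9)·v_x + (-3)·v_y = 0,
  so v ∝ (b, λ_1 - a) = (-3, 9); multiply by -1 so the first entry is positive: u = (3, -9).
  ||u|| = √((3)² + (-9)²) = √(90) ≈ 9.4868,
  v_1 = u/||u|| ≈ (0.3162, -0.9487) (||v_1|| = 1).

λ_1 = 16,  λ_2 = 6;  v_1 ≈ (0.3162, -0.9487)


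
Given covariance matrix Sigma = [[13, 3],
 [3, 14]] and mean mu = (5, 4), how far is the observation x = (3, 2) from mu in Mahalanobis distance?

Step 1 — centre the observation: (x - mu) = (-2, -2).

Step 2 — invert Sigma. det(Sigma) = 13·14 - (3)² = 173.
  Sigma^{-1} = (1/det) · [[d, -b], [-b, a]] = [[0.0809, -0.0173],
 [-0.0173, 0.0751]].

Step 3 — form the quadratic (x - mu)^T · Sigma^{-1} · (x - mu):
  Sigma^{-1} · (x - mu) = (-0.1272, -0.1156).
  (x - mu)^T · [Sigma^{-1} · (x - mu)] = (-2)·(-0.1272) + (-2)·(-0.1156) = 0.4855.

Step 4 — take square root: d = √(0.4855) ≈ 0.6968.

d(x, mu) = √(0.4855) ≈ 0.6968


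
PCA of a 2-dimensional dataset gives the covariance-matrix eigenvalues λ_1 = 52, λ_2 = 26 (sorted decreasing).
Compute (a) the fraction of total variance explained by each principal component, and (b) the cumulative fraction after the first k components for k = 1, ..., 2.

Step 1 — total variance = trace(Sigma) = Σ λ_i = 52 + 26 = 78.

Step 2 — fraction explained by component i = λ_i / Σ λ:
  PC1: 52/78 = 0.6667
  PC2: 26/78 = 0.3333

Step 3 — cumulative fraction after k components = (λ_1 + ... + λ_k) / Σ λ:
  k = 1: 52/78 = 0.6667
  k = 2: (52 + 26)/78 = 78/78 = 1

Summary (fraction, with percent):

explained: PC1 0.6667 (66.67%), PC2 0.3333 (33.33%);  cumulative: 0.6667, 1


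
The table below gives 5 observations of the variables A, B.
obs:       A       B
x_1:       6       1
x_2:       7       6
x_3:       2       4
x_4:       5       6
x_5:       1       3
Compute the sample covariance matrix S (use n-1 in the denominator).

Step 1 — column means:
  mean(A) = (6 + 7 + 2 + 5 + 1) / 5 = 21/5 = 4.2
  mean(B) = (1 + 6 + 4 + 6 + 3) / 5 = 20/5 = 4

Step 2 — sample covariance S[i,j] = (1/(n-1)) · Σ_k (x_{k,i} - mean_i) · (x_{k,j} - mean_j), with n-1 = 4.
  S[A,A] = ((1.8)·(1.8) + (2.8)·(2.8) + (-2.2)·(-2.2) + (0.8)·(0.8) + (-3.2)·(-3.2)) / 4 = 26.8/4 = 6.7
  S[A,B] = ((1.8)·(-3) + (2.8)·(2) + (-2.2)·(0) + (0.8)·(2) + (-3.2)·(-1)) / 4 = 5/4 = 1.25
  S[B,B] = ((-3)·(-3) + (2)·(2) + (0)·(0) + (2)·(2) + (-1)·(-1)) / 4 = 18/4 = 4.5

S is symmetric (S[j,i] = S[i,j]). Assembling:

S = [[6.7, 1.25],
 [1.25, 4.5]]


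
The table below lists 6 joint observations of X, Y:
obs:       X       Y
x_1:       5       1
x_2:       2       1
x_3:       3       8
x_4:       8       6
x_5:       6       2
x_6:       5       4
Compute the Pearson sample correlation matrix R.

Step 1 — column means:
  mean(X) = (5 + 2 + 3 + 8 + 6 + 5) / 6 = 29/6 = 4.8333
  mean(Y) = (1 + 1 + 8 + 6 + 2 + 4) / 6 = 22/6 = 3.6667

Step 2 — sample variances and covariances s[i,j] = (1/(n-1)) · Σ_k (x_{k,i} - mean_i) · (x_{k,j} - mean_j), with n-1 = 5:
  s[X,X] = ((0.1667)·(0.1667) + (-2.8333)·(-2.8333) + (-1.8333)·(-1.8333) + (3.1667)·(3.1667) + (1.1667)·(1.1667) + (0.1667)·(0.1667)) / 5 = 22.8333/5 = 4.5667
  s[X,Y] = ((0.1667)·(-2.6667) + (-2.8333)·(-2.6667) + (-1.8333)·(4.3333) + (3.1667)·(2.3333) + (1.1667)·(-1.6667) + (0.1667)·(0.3333)) / 5 = 4.6667/5 = 0.9333
  s[Y,Y] = ((-2.6667)·(-2.6667) + (-2.6667)·(-2.6667) + (4.3333)·(4.3333) + (2.3333)·(2.3333) + (-1.6667)·(-1.6667) + (0.3333)·(0.3333)) / 5 = 41.3333/5 = 8.2667
  Sample standard deviations s_i = √(s[i,i]):
  s(X) = √(4.5667) = 2.137
  s(Y) = √(8.2667) = 2.8752

Step 3 — r_{ij} = s_{ij} / (s_i · s_j):
  r[X,X] = 1 (diagonal).
  r[X,Y] = 0.9333 / (2.137 · 2.8752) = 0.9333 / 6.1442 = 0.1519
  r[Y,Y] = 1 (diagonal).

R is symmetric with unit diagonal. Assembling:

R = [[1, 0.1519],
 [0.1519, 1]]


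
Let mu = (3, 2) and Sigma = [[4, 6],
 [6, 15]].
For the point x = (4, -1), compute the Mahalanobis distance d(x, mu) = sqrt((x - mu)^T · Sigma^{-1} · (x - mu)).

Step 1 — centre the observation: (x - mu) = (1, -3).

Step 2 — invert Sigma. det(Sigma) = 4·15 - (6)² = 24.
  Sigma^{-1} = (1/det) · [[d, -b], [-b, a]] = [[0.625, -0.25],
 [-0.25, 0.1667]].

Step 3 — form the quadratic (x - mu)^T · Sigma^{-1} · (x - mu):
  Sigma^{-1} · (x - mu) = (1.375, -0.75).
  (x - mu)^T · [Sigma^{-1} · (x - mu)] = (1)·(1.375) + (-3)·(-0.75) = 3.625.

Step 4 — take square root: d = √(3.625) ≈ 1.9039.

d(x, mu) = √(3.625) ≈ 1.9039


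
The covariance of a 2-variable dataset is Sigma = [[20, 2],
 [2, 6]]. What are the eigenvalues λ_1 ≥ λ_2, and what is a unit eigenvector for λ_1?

Step 1 — characteristic polynomial of 2×2 Sigma:
  det(Sigma - λI) = λ² - trace · λ + det = 0.
  trace = 20 + 6 = 26, det = 20·6 - (2)² = 116.
Step 2 — discriminant:
  Δ = trace² - 4·det = 676 - 464 = 212.
Step 3 — eigenvalues:
  λ = (trace ± √Δ)/2 = (26 ± 14.5602)/2,
  λ_1 = 20.2801,  λ_2 = 5.7199.

Step 4 — unit eigenvector for λ_1: solve (Sigma - λ_1 I)v = 0. First row:
  (20 - 20.2801)·v_x + (2)·v_y = 0, i.e. (-0.2801)·v_x + (2)·v_y = 0,
  so v ∝ (b, λ_1 - a) = (2, 0.2801) = u.
  ||u|| = √((2)² + (0.2801)²) = √(4.0785) ≈ 2.0195,
  v_1 = u/||u|| ≈ (0.9903, 0.1387) (||v_1|| = 1).

λ_1 = 20.2801,  λ_2 = 5.7199;  v_1 ≈ (0.9903, 0.1387)


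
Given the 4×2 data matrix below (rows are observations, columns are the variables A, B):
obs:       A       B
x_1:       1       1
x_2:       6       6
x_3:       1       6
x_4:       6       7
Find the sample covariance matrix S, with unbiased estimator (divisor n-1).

Step 1 — column means:
  mean(A) = (1 + 6 + 1 + 6) / 4 = 14/4 = 3.5
  mean(B) = (1 + 6 + 6 + 7) / 4 = 20/4 = 5

Step 2 — sample covariance S[i,j] = (1/(n-1)) · Σ_k (x_{k,i} - mean_i) · (x_{k,j} - mean_j), with n-1 = 3.
  S[A,A] = ((-2.5)·(-2.5) + (2.5)·(2.5) + (-2.5)·(-2.5) + (2.5)·(2.5)) / 3 = 25/3 = 8.3333
  S[A,B] = ((-2.5)·(-4) + (2.5)·(1) + (-2.5)·(1) + (2.5)·(2)) / 3 = 15/3 = 5
  S[B,B] = ((-4)·(-4) + (1)·(1) + (1)·(1) + (2)·(2)) / 3 = 22/3 = 7.3333

S is symmetric (S[j,i] = S[i,j]). Assembling:

S = [[8.3333, 5],
 [5, 7.3333]]


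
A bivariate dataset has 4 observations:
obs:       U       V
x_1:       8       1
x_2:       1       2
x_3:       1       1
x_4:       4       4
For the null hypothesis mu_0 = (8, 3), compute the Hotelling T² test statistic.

Step 1 — sample mean vector:
  mean(U) = (8 + 1 + 1 + 4) / 4 = 14/4 = 3.5
  mean(V) = (1 + 2 + 1 + 4) / 4 = 8/4 = 2
  x̄ = (3.5, 2),  deviation x̄ - mu_0 = (3.5, 2) - (8, 3) = (-4.5, -1).

Step 2 — sample covariance matrix, S[i,j] = (1/(n-1)) · Σ_k (x_{k,i} - mean_i) · (x_{k,j} - mean_j), divisor n-1 = 3:
  S[U,U] = ((4.5)·(4.5) + (-2.5)·(-2.5) + (-2.5)·(-2.5) + (0.5)·(0.5)) / 3 = 33/3 = 11
  S[U,V] = ((4.5)·(-1) + (-2.5)·(0) + (-2.5)·(-1) + (0.5)·(2)) / 3 = -1/3 = -0.3333
  S[V,V] = ((-1)·(-1) + (0)·(0) + (-1)·(-1) + (2)·(2)) / 3 = 6/3 = 2
  S = [[11, -0.3333],
 [-0.3333, 2]].

Step 3 — invert S. det(S) = 11·2 - (-0.3333)² = 21.8889.
  S^{-1} = (1/det) · [[d, -b], [-b, a]] = [[0.0914, 0.0152],
 [0.0152, 0.5025]].

Step 4 — quadratic form (x̄ - mu_0)^T · S^{-1} · (x̄ - mu_0):
  S^{-1} · (x̄ - mu_0) = (-0.4264, -0.5711),
  (x̄ - mu_0)^T · [...] = (-4.5)·(-0.4264) + (-1)·(-0.5711) = 2.4898.

Step 5 — scale by n: T² = 4 · 2.4898 = 9.9594.

T² ≈ 9.9594


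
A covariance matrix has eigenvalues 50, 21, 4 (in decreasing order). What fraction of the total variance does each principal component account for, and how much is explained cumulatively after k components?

Step 1 — total variance = trace(Sigma) = Σ λ_i = 50 + 21 + 4 = 75.

Step 2 — fraction explained by component i = λ_i / Σ λ:
  PC1: 50/75 = 0.6667
  PC2: 21/75 = 0.28
  PC3: 4/75 = 0.0533

Step 3 — cumulative fraction after k components = (λ_1 + ... + λ_k) / Σ λ:
  k = 1: 50/75 = 0.6667
  k = 2: (50 + 21)/75 = 71/75 = 0.9467
  k = 3: (50 + 21 + 4)/75 = 75/75 = 1

Summary (fraction, with percent):

explained: PC1 0.6667 (66.67%), PC2 0.28 (28%), PC3 0.0533 (5.33%);  cumulative: 0.6667, 0.9467, 1


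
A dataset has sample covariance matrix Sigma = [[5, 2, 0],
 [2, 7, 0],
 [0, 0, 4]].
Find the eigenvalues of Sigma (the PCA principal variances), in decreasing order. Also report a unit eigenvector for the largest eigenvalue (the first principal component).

Step 1 — characteristic polynomial p(λ) = det(λI - Sigma) = λ³ - tr·λ² + c_1·λ - det, where tr = trace, c_1 = sum of the principal 2×2 minors, det = det(Sigma):
  tr = 5 + 7 + 4 = 16,
  c_1 = (5·7 - (2)²) + (5·4 - (0)²) + (7·4 - (0)²) = 31 + 20 + 28 = 79,
  det = 5·(7·4 - (0)²) - (2)·((2)·4 - (0)·(0)) + (0)·((2)·(0) - 7·(0)) = 5·(28) - (2)·(8) + (0)·(0) = 124.
  So p(λ) = λ³ - 16λ² + 79λ - 124.
Step 2 — look for an integer root (rational root theorem: any rational root is an integer divisor of 124). Testing λ = 4:
  p(4) = 64 - 256 + 316 - 124 = 0  ✓
  Dividing out (λ - 4): p(λ) = (λ - 4)(λ² - 12λ + 31).
Step 3 — remaining eigenvalues from the quadratic λ² - 12λ + 31 = 0:
  Δ = 12² - 4·31 = 144 - 124 = 20,  λ = (12 ± √20)/2 = (12 ± 4.4721)/2 ≈ 8.2361 or 3.7639.
  Sorted: λ_1 = 8.2361,  λ_2 = 4,  λ_3 = 3.7639  (check: sum = 16 = tr ✓).

Step 4 — unit eigenvector for λ_1 ≈ 8.2361: v spans the null space of (Sigma - λ_1 I), whose rows are
  r_1 = (-3.2361, 2, 0),  r_2 = (2, -1.2361, 0),  r_3 = (0, 0, -4.2361).
  v is orthogonal to every row, so take v ∝ r_1 × r_3 = ((2)·(-4.2361) - (0)·(0), (0)·(0) - (-3.2361)·(-4.2361), (-3.2361)·(0) - (2)·(0)) ≈ (-8.4721, -13.7082, 0).
  Rescale (multiply by -1 so the first nonzero entry is positive): u = (8.4721, 13.7082, 0).
  ||u|| = √((8.4721)² + (13.7082)² + (0)²) = √(259.6919) ≈ 16.115,  v_1 = u/||u|| ≈ (0.5257, 0.8507, 0) (||v_1|| = 1).

λ_1 = 8.2361,  λ_2 = 4,  λ_3 = 3.7639;  v_1 ≈ (0.5257, 0.8507, 0)


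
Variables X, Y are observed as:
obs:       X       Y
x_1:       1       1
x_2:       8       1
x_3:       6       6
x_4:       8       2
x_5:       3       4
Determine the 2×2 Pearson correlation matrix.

Step 1 — column means:
  mean(X) = (1 + 8 + 6 + 8 + 3) / 5 = 26/5 = 5.2
  mean(Y) = (1 + 1 + 6 + 2 + 4) / 5 = 14/5 = 2.8

Step 2 — sample variances and covariances s[i,j] = (1/(n-1)) · Σ_k (x_{k,i} - mean_i) · (x_{k,j} - mean_j), with n-1 = 4:
  s[X,X] = ((-4.2)·(-4.2) + (2.8)·(2.8) + (0.8)·(0.8) + (2.8)·(2.8) + (-2.2)·(-2.2)) / 4 = 38.8/4 = 9.7
  s[X,Y] = ((-4.2)·(-1.8) + (2.8)·(-1.8) + (0.8)·(3.2) + (2.8)·(-0.8) + (-2.2)·(1.2)) / 4 = 0.2/4 = 0.05
  s[Y,Y] = ((-1.8)·(-1.8) + (-1.8)·(-1.8) + (3.2)·(3.2) + (-0.8)·(-0.8) + (1.2)·(1.2)) / 4 = 18.8/4 = 4.7
  Sample standard deviations s_i = √(s[i,i]):
  s(X) = √(9.7) = 3.1145
  s(Y) = √(4.7) = 2.1679

Step 3 — r_{ij} = s_{ij} / (s_i · s_j):
  r[X,X] = 1 (diagonal).
  r[X,Y] = 0.05 / (3.1145 · 2.1679) = 0.05 / 6.752 = 0.0074
  r[Y,Y] = 1 (diagonal).

R is symmetric with unit diagonal. Assembling:

R = [[1, 0.0074],
 [0.0074, 1]]


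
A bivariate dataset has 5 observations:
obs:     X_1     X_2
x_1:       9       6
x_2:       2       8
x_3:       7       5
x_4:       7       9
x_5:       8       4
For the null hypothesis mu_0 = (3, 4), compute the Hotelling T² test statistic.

Step 1 — sample mean vector:
  mean(X_1) = (9 + 2 + 7 + 7 + 8) / 5 = 33/5 = 6.6
  mean(X_2) = (6 + 8 + 5 + 9 + 4) / 5 = 32/5 = 6.4
  x̄ = (6.6, 6.4),  deviation x̄ - mu_0 = (6.6, 6.4) - (3, 4) = (3.6, 2.4).

Step 2 — sample covariance matrix, S[i,j] = (1/(n-1)) · Σ_k (x_{k,i} - mean_i) · (x_{k,j} - mean_j), divisor n-1 = 4:
  S[X_1,X_1] = ((2.4)·(2.4) + (-4.6)·(-4.6) + (0.4)·(0.4) + (0.4)·(0.4) + (1.4)·(1.4)) / 4 = 29.2/4 = 7.3
  S[X_1,X_2] = ((2.4)·(-0.4) + (-4.6)·(1.6) + (0.4)·(-1.4) + (0.4)·(2.6) + (1.4)·(-2.4)) / 4 = -11.2/4 = -2.8
  S[X_2,X_2] = ((-0.4)·(-0.4) + (1.6)·(1.6) + (-1.4)·(-1.4) + (2.6)·(2.6) + (-2.4)·(-2.4)) / 4 = 17.2/4 = 4.3
  S = [[7.3, -2.8],
 [-2.8, 4.3]].

Step 3 — invert S. det(S) = 7.3·4.3 - (-2.8)² = 23.55.
  S^{-1} = (1/det) · [[d, -b], [-b, a]] = [[0.1826, 0.1189],
 [0.1189, 0.31]].

Step 4 — quadratic form (x̄ - mu_0)^T · S^{-1} · (x̄ - mu_0):
  S^{-1} · (x̄ - mu_0) = (0.9427, 1.172),
  (x̄ - mu_0)^T · [...] = (3.6)·(0.9427) + (2.4)·(1.172) = 6.2064.

Step 5 — scale by n: T² = 5 · 6.2064 = 31.0318.

T² ≈ 31.0318


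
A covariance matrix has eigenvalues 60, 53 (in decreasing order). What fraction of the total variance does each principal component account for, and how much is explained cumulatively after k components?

Step 1 — total variance = trace(Sigma) = Σ λ_i = 60 + 53 = 113.

Step 2 — fraction explained by component i = λ_i / Σ λ:
  PC1: 60/113 = 0.531
  PC2: 53/113 = 0.469

Step 3 — cumulative fraction after k components = (λ_1 + ... + λ_k) / Σ λ:
  k = 1: 60/113 = 0.531
  k = 2: (60 + 53)/113 = 113/113 = 1

Summary (fraction, with percent):

explained: PC1 0.531 (53.1%), PC2 0.469 (46.9%);  cumulative: 0.531, 1


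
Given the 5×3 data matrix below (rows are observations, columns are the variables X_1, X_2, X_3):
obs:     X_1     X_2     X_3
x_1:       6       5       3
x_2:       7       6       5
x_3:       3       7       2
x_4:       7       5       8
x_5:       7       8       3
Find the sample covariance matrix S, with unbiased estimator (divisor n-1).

Step 1 — column means:
  mean(X_1) = (6 + 7 + 3 + 7 + 7) / 5 = 30/5 = 6
  mean(X_2) = (5 + 6 + 7 + 5 + 8) / 5 = 31/5 = 6.2
  mean(X_3) = (3 + 5 + 2 + 8 + 3) / 5 = 21/5 = 4.2

Step 2 — sample covariance S[i,j] = (1/(n-1)) · Σ_k (x_{k,i} - mean_i) · (x_{k,j} - mean_j), with n-1 = 4.
  S[X_1,X_1] = ((0)·(0) + (1)·(1) + (-3)·(-3) + (1)·(1) + (1)·(1)) / 4 = 12/4 = 3
  S[X_1,X_2] = ((0)·(-1.2) + (1)·(-0.2) + (-3)·(0.8) + (1)·(-1.2) + (1)·(1.8)) / 4 = -2/4 = -0.5
  S[X_1,X_3] = ((0)·(-1.2) + (1)·(0.8) + (-3)·(-2.2) + (1)·(3.8) + (1)·(-1.2)) / 4 = 10/4 = 2.5
  S[X_2,X_2] = ((-1.2)·(-1.2) + (-0.2)·(-0.2) + (0.8)·(0.8) + (-1.2)·(-1.2) + (1.8)·(1.8)) / 4 = 6.8/4 = 1.7
  S[X_2,X_3] = ((-1.2)·(-1.2) + (-0.2)·(0.8) + (0.8)·(-2.2) + (-1.2)·(3.8) + (1.8)·(-1.2)) / 4 = -7.2/4 = -1.8
  S[X_3,X_3] = ((-1.2)·(-1.2) + (0.8)·(0.8) + (-2.2)·(-2.2) + (3.8)·(3.8) + (-1.2)·(-1.2)) / 4 = 22.8/4 = 5.7

S is symmetric (S[j,i] = S[i,j]). Assembling:

S = [[3, -0.5, 2.5],
 [-0.5, 1.7, -1.8],
 [2.5, -1.8, 5.7]]


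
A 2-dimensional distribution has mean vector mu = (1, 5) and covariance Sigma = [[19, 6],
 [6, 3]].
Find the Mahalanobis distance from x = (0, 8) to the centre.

Step 1 — centre the observation: (x - mu) = (-1, 3).

Step 2 — invert Sigma. det(Sigma) = 19·3 - (6)² = 21.
  Sigma^{-1} = (1/det) · [[d, -b], [-b, a]] = [[0.1429, -0.2857],
 [-0.2857, 0.9048]].

Step 3 — form the quadratic (x - mu)^T · Sigma^{-1} · (x - mu):
  Sigma^{-1} · (x - mu) = (-1, 3).
  (x - mu)^T · [Sigma^{-1} · (x - mu)] = (-1)·(-1) + (3)·(3) = 10.

Step 4 — take square root: d = √(10) ≈ 3.1623.

d(x, mu) = √(10) ≈ 3.1623


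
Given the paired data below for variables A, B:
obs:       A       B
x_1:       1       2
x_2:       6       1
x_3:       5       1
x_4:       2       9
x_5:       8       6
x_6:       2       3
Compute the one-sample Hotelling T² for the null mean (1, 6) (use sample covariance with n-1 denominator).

Step 1 — sample mean vector:
  mean(A) = (1 + 6 + 5 + 2 + 8 + 2) / 6 = 24/6 = 4
  mean(B) = (2 + 1 + 1 + 9 + 6 + 3) / 6 = 22/6 = 3.6667
  x̄ = (4, 3.6667),  deviation x̄ - mu_0 = (4, 3.6667) - (1, 6) = (3, -2.3333).

Step 2 — sample covariance matrix, S[i,j] = (1/(n-1)) · Σ_k (x_{k,i} - mean_i) · (x_{k,j} - mean_j), divisor n-1 = 5:
  S[A,A] = ((-3)·(-3) + (2)·(2) + (1)·(1) + (-2)·(-2) + (4)·(4) + (-2)·(-2)) / 5 = 38/5 = 7.6
  S[A,B] = ((-3)·(-1.6667) + (2)·(-2.6667) + (1)·(-2.6667) + (-2)·(5.3333) + (4)·(2.3333) + (-2)·(-0.6667)) / 5 = -3/5 = -0.6
  S[B,B] = ((-1.6667)·(-1.6667) + (-2.6667)·(-2.6667) + (-2.6667)·(-2.6667) + (5.3333)·(5.3333) + (2.3333)·(2.3333) + (-0.6667)·(-0.6667)) / 5 = 51.3333/5 = 10.2667
  S = [[7.6, -0.6],
 [-0.6, 10.2667]].

Step 3 — invert S. det(S) = 7.6·10.2667 - (-0.6)² = 77.6667.
  S^{-1} = (1/det) · [[d, -b], [-b, a]] = [[0.1322, 0.0077],
 [0.0077, 0.0979]].

Step 4 — quadratic form (x̄ - mu_0)^T · S^{-1} · (x̄ - mu_0):
  S^{-1} · (x̄ - mu_0) = (0.3785, -0.2052),
  (x̄ - mu_0)^T · [...] = (3)·(0.3785) + (-2.3333)·(-0.2052) = 1.6143.

Step 5 — scale by n: T² = 6 · 1.6143 = 9.6858.

T² ≈ 9.6858


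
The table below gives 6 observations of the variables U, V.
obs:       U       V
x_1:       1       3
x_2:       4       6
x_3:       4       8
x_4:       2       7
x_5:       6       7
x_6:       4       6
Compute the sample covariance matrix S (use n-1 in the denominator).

Step 1 — column means:
  mean(U) = (1 + 4 + 4 + 2 + 6 + 4) / 6 = 21/6 = 3.5
  mean(V) = (3 + 6 + 8 + 7 + 7 + 6) / 6 = 37/6 = 6.1667

Step 2 — sample covariance S[i,j] = (1/(n-1)) · Σ_k (x_{k,i} - mean_i) · (x_{k,j} - mean_j), with n-1 = 5.
  S[U,U] = ((-2.5)·(-2.5) + (0.5)·(0.5) + (0.5)·(0.5) + (-1.5)·(-1.5) + (2.5)·(2.5) + (0.5)·(0.5)) / 5 = 15.5/5 = 3.1
  S[U,V] = ((-2.5)·(-3.1667) + (0.5)·(-0.1667) + (0.5)·(1.8333) + (-1.5)·(0.8333) + (2.5)·(0.8333) + (0.5)·(-0.1667)) / 5 = 9.5/5 = 1.9
  S[V,V] = ((-3.1667)·(-3.1667) + (-0.1667)·(-0.1667) + (1.8333)·(1.8333) + (0.8333)·(0.8333) + (0.8333)·(0.8333) + (-0.1667)·(-0.1667)) / 5 = 14.8333/5 = 2.9667

S is symmetric (S[j,i] = S[i,j]). Assembling:

S = [[3.1, 1.9],
 [1.9, 2.9667]]


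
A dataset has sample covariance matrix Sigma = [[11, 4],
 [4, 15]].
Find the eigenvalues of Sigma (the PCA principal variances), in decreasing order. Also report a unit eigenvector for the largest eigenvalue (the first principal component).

Step 1 — characteristic polynomial of 2×2 Sigma:
  det(Sigma - λI) = λ² - trace · λ + det = 0.
  trace = 11 + 15 = 26, det = 11·15 - (4)² = 149.
Step 2 — discriminant:
  Δ = trace² - 4·det = 676 - 596 = 80.
Step 3 — eigenvalues:
  λ = (trace ± √Δ)/2 = (26 ± 8.9443)/2,
  λ_1 = 17.4721,  λ_2 = 8.5279.

Step 4 — unit eigenvector for λ_1: solve (Sigma - λ_1 I)v = 0. First row:
  (11 - 17.4721)·v_x + (4)·v_y = 0, i.e. (-6.4721)·v_x + (4)·v_y = 0,
  so v ∝ (b, λ_1 - a) = (4, 6.4721) = u.
  ||u|| = √((4)² + (6.4721)²) = √(57.8885) ≈ 7.6085,
  v_1 = u/||u|| ≈ (0.5257, 0.8507) (||v_1|| = 1).

λ_1 = 17.4721,  λ_2 = 8.5279;  v_1 ≈ (0.5257, 0.8507)


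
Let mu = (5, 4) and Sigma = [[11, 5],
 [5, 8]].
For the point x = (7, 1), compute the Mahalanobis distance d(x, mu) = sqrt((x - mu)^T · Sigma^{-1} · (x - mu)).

Step 1 — centre the observation: (x - mu) = (2, -3).

Step 2 — invert Sigma. det(Sigma) = 11·8 - (5)² = 63.
  Sigma^{-1} = (1/det) · [[d, -b], [-b, a]] = [[0.127, -0.0794],
 [-0.0794, 0.1746]].

Step 3 — form the quadratic (x - mu)^T · Sigma^{-1} · (x - mu):
  Sigma^{-1} · (x - mu) = (0.4921, -0.6825).
  (x - mu)^T · [Sigma^{-1} · (x - mu)] = (2)·(0.4921) + (-3)·(-0.6825) = 3.0317.

Step 4 — take square root: d = √(3.0317) ≈ 1.7412.

d(x, mu) = √(3.0317) ≈ 1.7412


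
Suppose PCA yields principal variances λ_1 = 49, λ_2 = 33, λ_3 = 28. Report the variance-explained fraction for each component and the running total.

Step 1 — total variance = trace(Sigma) = Σ λ_i = 49 + 33 + 28 = 110.

Step 2 — fraction explained by component i = λ_i / Σ λ:
  PC1: 49/110 = 0.4455
  PC2: 33/110 = 0.3
  PC3: 28/110 = 0.2545

Step 3 — cumulative fraction after k components = (λ_1 + ... + λ_k) / Σ λ:
  k = 1: 49/110 = 0.4455
  k = 2: (49 + 33)/110 = 82/110 = 0.7455
  k = 3: (49 + 33 + 28)/110 = 110/110 = 1

Summary (fraction, with percent):

explained: PC1 0.4455 (44.55%), PC2 0.3 (30%), PC3 0.2545 (25.45%);  cumulative: 0.4455, 0.7455, 1


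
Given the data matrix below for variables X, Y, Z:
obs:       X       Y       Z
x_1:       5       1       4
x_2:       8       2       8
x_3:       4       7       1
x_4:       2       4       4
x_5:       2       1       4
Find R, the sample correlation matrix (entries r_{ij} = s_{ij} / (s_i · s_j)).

Step 1 — column means:
  mean(X) = (5 + 8 + 4 + 2 + 2) / 5 = 21/5 = 4.2
  mean(Y) = (1 + 2 + 7 + 4 + 1) / 5 = 15/5 = 3
  mean(Z) = (4 + 8 + 1 + 4 + 4) / 5 = 21/5 = 4.2

Step 2 — sample variances and covariances s[i,j] = (1/(n-1)) · Σ_k (x_{k,i} - mean_i) · (x_{k,j} - mean_j), with n-1 = 4:
  s[X,X] = ((0.8)·(0.8) + (3.8)·(3.8) + (-0.2)·(-0.2) + (-2.2)·(-2.2) + (-2.2)·(-2.2)) / 4 = 24.8/4 = 6.2
  s[X,Y] = ((0.8)·(-2) + (3.8)·(-1) + (-0.2)·(4) + (-2.2)·(1) + (-2.2)·(-2)) / 4 = -4/4 = -1
  s[X,Z] = ((0.8)·(-0.2) + (3.8)·(3.8) + (-0.2)·(-3.2) + (-2.2)·(-0.2) + (-2.2)·(-0.2)) / 4 = 15.8/4 = 3.95
  s[Y,Y] = ((-2)·(-2) + (-1)·(-1) + (4)·(4) + (1)·(1) + (-2)·(-2)) / 4 = 26/4 = 6.5
  s[Y,Z] = ((-2)·(-0.2) + (-1)·(3.8) + (4)·(-3.2) + (1)·(-0.2) + (-2)·(-0.2)) / 4 = -16/4 = -4
  s[Z,Z] = ((-0.2)·(-0.2) + (3.8)·(3.8) + (-3.2)·(-3.2) + (-0.2)·(-0.2) + (-0.2)·(-0.2)) / 4 = 24.8/4 = 6.2
  Sample standard deviations s_i = √(s[i,i]):
  s(X) = √(6.2) = 2.49
  s(Y) = √(6.5) = 2.5495
  s(Z) = √(6.2) = 2.49

Step 3 — r_{ij} = s_{ij} / (s_i · s_j):
  r[X,X] = 1 (diagonal).
  r[X,Y] = -1 / (2.49 · 2.5495) = -1 / 6.3482 = -0.1575
  r[X,Z] = 3.95 / (2.49 · 2.49) = 3.95 / 6.2 = 0.6371
  r[Y,Y] = 1 (diagonal).
  r[Y,Z] = -4 / (2.5495 · 2.49) = -4 / 6.3482 = -0.6301
  r[Z,Z] = 1 (diagonal).

R is symmetric with unit diagonal. Assembling:

R = [[1, -0.1575, 0.6371],
 [-0.1575, 1, -0.6301],
 [0.6371, -0.6301, 1]]


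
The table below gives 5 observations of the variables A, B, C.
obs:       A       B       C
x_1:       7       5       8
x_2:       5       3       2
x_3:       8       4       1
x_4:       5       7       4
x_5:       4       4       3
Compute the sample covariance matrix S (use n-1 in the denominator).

Step 1 — column means:
  mean(A) = (7 + 5 + 8 + 5 + 4) / 5 = 29/5 = 5.8
  mean(B) = (5 + 3 + 4 + 7 + 4) / 5 = 23/5 = 4.6
  mean(C) = (8 + 2 + 1 + 4 + 3) / 5 = 18/5 = 3.6

Step 2 — sample covariance S[i,j] = (1/(n-1)) · Σ_k (x_{k,i} - mean_i) · (x_{k,j} - mean_j), with n-1 = 4.
  S[A,A] = ((1.2)·(1.2) + (-0.8)·(-0.8) + (2.2)·(2.2) + (-0.8)·(-0.8) + (-1.8)·(-1.8)) / 4 = 10.8/4 = 2.7
  S[A,B] = ((1.2)·(0.4) + (-0.8)·(-1.6) + (2.2)·(-0.6) + (-0.8)·(2.4) + (-1.8)·(-0.6)) / 4 = -0.4/4 = -0.1
  S[A,C] = ((1.2)·(4.4) + (-0.8)·(-1.6) + (2.2)·(-2.6) + (-0.8)·(0.4) + (-1.8)·(-0.6)) / 4 = 1.6/4 = 0.4
  S[B,B] = ((0.4)·(0.4) + (-1.6)·(-1.6) + (-0.6)·(-0.6) + (2.4)·(2.4) + (-0.6)·(-0.6)) / 4 = 9.2/4 = 2.3
  S[B,C] = ((0.4)·(4.4) + (-1.6)·(-1.6) + (-0.6)·(-2.6) + (2.4)·(0.4) + (-0.6)·(-0.6)) / 4 = 7.2/4 = 1.8
  S[C,C] = ((4.4)·(4.4) + (-1.6)·(-1.6) + (-2.6)·(-2.6) + (0.4)·(0.4) + (-0.6)·(-0.6)) / 4 = 29.2/4 = 7.3

S is symmetric (S[j,i] = S[i,j]). Assembling:

S = [[2.7, -0.1, 0.4],
 [-0.1, 2.3, 1.8],
 [0.4, 1.8, 7.3]]


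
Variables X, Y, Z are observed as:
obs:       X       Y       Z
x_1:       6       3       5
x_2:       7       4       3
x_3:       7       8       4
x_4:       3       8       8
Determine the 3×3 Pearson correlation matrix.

Step 1 — column means:
  mean(X) = (6 + 7 + 7 + 3) / 4 = 23/4 = 5.75
  mean(Y) = (3 + 4 + 8 + 8) / 4 = 23/4 = 5.75
  mean(Z) = (5 + 3 + 4 + 8) / 4 = 20/4 = 5

Step 2 — sample variances and covariances s[i,j] = (1/(n-1)) · Σ_k (x_{k,i} - mean_i) · (x_{k,j} - mean_j), with n-1 = 3:
  s[X,X] = ((0.25)·(0.25) + (1.25)·(1.25) + (1.25)·(1.25) + (-2.75)·(-2.75)) / 3 = 10.75/3 = 3.5833
  s[X,Y] = ((0.25)·(-2.75) + (1.25)·(-1.75) + (1.25)·(2.25) + (-2.75)·(2.25)) / 3 = -6.25/3 = -2.0833
  s[X,Z] = ((0.25)·(0) + (1.25)·(-2) + (1.25)·(-1) + (-2.75)·(3)) / 3 = -12/3 = -4
  s[Y,Y] = ((-2.75)·(-2.75) + (-1.75)·(-1.75) + (2.25)·(2.25) + (2.25)·(2.25)) / 3 = 20.75/3 = 6.9167
  s[Y,Z] = ((-2.75)·(0) + (-1.75)·(-2) + (2.25)·(-1) + (2.25)·(3)) / 3 = 8/3 = 2.6667
  s[Z,Z] = ((0)·(0) + (-2)·(-2) + (-1)·(-1) + (3)·(3)) / 3 = 14/3 = 4.6667
  Sample standard deviations s_i = √(s[i,i]):
  s(X) = √(3.5833) = 1.893
  s(Y) = √(6.9167) = 2.63
  s(Z) = √(4.6667) = 2.1602

Step 3 — r_{ij} = s_{ij} / (s_i · s_j):
  r[X,X] = 1 (diagonal).
  r[X,Y] = -2.0833 / (1.893 · 2.63) = -2.0833 / 4.9784 = -0.4185
  r[X,Z] = -4 / (1.893 · 2.1602) = -4 / 4.0893 = -0.9782
  r[Y,Y] = 1 (diagonal).
  r[Y,Z] = 2.6667 / (2.63 · 2.1602) = 2.6667 / 5.6814 = 0.4694
  r[Z,Z] = 1 (diagonal).

R is symmetric with unit diagonal. Assembling:

R = [[1, -0.4185, -0.9782],
 [-0.4185, 1, 0.4694],
 [-0.9782, 0.4694, 1]]


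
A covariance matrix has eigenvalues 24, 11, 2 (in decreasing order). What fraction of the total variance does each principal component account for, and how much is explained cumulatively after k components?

Step 1 — total variance = trace(Sigma) = Σ λ_i = 24 + 11 + 2 = 37.

Step 2 — fraction explained by component i = λ_i / Σ λ:
  PC1: 24/37 = 0.6486
  PC2: 11/37 = 0.2973
  PC3: 2/37 = 0.0541

Step 3 — cumulative fraction after k components = (λ_1 + ... + λ_k) / Σ λ:
  k = 1: 24/37 = 0.6486
  k = 2: (24 + 11)/37 = 35/37 = 0.9459
  k = 3: (24 + 11 + 2)/37 = 37/37 = 1

Summary (fraction, with percent):

explained: PC1 0.6486 (64.86%), PC2 0.2973 (29.73%), PC3 0.0541 (5.41%);  cumulative: 0.6486, 0.9459, 1


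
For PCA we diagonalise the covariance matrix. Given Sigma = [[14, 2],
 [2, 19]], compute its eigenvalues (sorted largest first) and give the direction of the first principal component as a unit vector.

Step 1 — characteristic polynomial of 2×2 Sigma:
  det(Sigma - λI) = λ² - trace · λ + det = 0.
  trace = 14 + 19 = 33, det = 14·19 - (2)² = 262.
Step 2 — discriminant:
  Δ = trace² - 4·det = 1089 - 1048 = 41.
Step 3 — eigenvalues:
  λ = (trace ± √Δ)/2 = (33 ± 6.4031)/2,
  λ_1 = 19.7016,  λ_2 = 13.2984.

Step 4 — unit eigenvector for λ_1: solve (Sigma - λ_1 I)v = 0. First row:
  (14 - 19.7016)·v_x + (2)·v_y = 0, i.e. (-5.7016)·v_x + (2)·v_y = 0,
  so v ∝ (b, λ_1 - a) = (2, 5.7016) = u.
  ||u|| = √((2)² + (5.7016)²) = √(36.5078) ≈ 6.0422,
  v_1 = u/||u|| ≈ (0.331, 0.9436) (||v_1|| = 1).

λ_1 = 19.7016,  λ_2 = 13.2984;  v_1 ≈ (0.331, 0.9436)


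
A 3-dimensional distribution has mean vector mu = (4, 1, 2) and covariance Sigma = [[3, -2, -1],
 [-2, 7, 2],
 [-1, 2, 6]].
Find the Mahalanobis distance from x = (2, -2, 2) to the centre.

Step 1 — centre the observation: (x - mu) = (-2, -3, 0).

Step 2 — invert Sigma (cofactor / det for 3×3, or solve directly):
  Sigma^{-1} = [[0.4176, 0.1099, 0.033],
 [0.1099, 0.1868, -0.044],
 [0.033, -0.044, 0.1868]].

Step 3 — form the quadratic (x - mu)^T · Sigma^{-1} · (x - mu):
  Sigma^{-1} · (x - mu) = (-1.1648, -0.7802, 0.0659).
  (x - mu)^T · [Sigma^{-1} · (x - mu)] = (-2)·(-1.1648) + (-3)·(-0.7802) + (0)·(0.0659) = 4.6703.

Step 4 — take square root: d = √(4.6703) ≈ 2.1611.

d(x, mu) = √(4.6703) ≈ 2.1611


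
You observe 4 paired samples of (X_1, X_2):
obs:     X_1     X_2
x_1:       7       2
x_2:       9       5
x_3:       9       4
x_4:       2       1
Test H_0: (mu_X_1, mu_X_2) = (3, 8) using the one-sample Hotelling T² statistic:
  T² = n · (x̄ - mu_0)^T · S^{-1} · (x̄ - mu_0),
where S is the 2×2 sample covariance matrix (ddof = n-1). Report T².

Step 1 — sample mean vector:
  mean(X_1) = (7 + 9 + 9 + 2) / 4 = 27/4 = 6.75
  mean(X_2) = (2 + 5 + 4 + 1) / 4 = 12/4 = 3
  x̄ = (6.75, 3),  deviation x̄ - mu_0 = (6.75, 3) - (3, 8) = (3.75, -5).

Step 2 — sample covariance matrix, S[i,j] = (1/(n-1)) · Σ_k (x_{k,i} - mean_i) · (x_{k,j} - mean_j), divisor n-1 = 3:
  S[X_1,X_1] = ((0.25)·(0.25) + (2.25)·(2.25) + (2.25)·(2.25) + (-4.75)·(-4.75)) / 3 = 32.75/3 = 10.9167
  S[X_1,X_2] = ((0.25)·(-1) + (2.25)·(2) + (2.25)·(1) + (-4.75)·(-2)) / 3 = 16/3 = 5.3333
  S[X_2,X_2] = ((-1)·(-1) + (2)·(2) + (1)·(1) + (-2)·(-2)) / 3 = 10/3 = 3.3333
  S = [[10.9167, 5.3333],
 [5.3333, 3.3333]].

Step 3 — invert S. det(S) = 10.9167·3.3333 - (5.3333)² = 7.9444.
  S^{-1} = (1/det) · [[d, -b], [-b, a]] = [[0.4196, -0.6713],
 [-0.6713, 1.3741]].

Step 4 — quadratic form (x̄ - mu_0)^T · S^{-1} · (x̄ - mu_0):
  S^{-1} · (x̄ - mu_0) = (4.9301, -9.3881),
  (x̄ - mu_0)^T · [...] = (3.75)·(4.9301) + (-5)·(-9.3881) = 65.4283.

Step 5 — scale by n: T² = 4 · 65.4283 = 261.7133.

T² ≈ 261.7133


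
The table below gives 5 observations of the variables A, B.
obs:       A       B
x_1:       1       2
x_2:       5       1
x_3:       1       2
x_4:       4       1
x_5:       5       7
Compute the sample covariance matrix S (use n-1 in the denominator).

Step 1 — column means:
  mean(A) = (1 + 5 + 1 + 4 + 5) / 5 = 16/5 = 3.2
  mean(B) = (2 + 1 + 2 + 1 + 7) / 5 = 13/5 = 2.6

Step 2 — sample covariance S[i,j] = (1/(n-1)) · Σ_k (x_{k,i} - mean_i) · (x_{k,j} - mean_j), with n-1 = 4.
  S[A,A] = ((-2.2)·(-2.2) + (1.8)·(1.8) + (-2.2)·(-2.2) + (0.8)·(0.8) + (1.8)·(1.8)) / 4 = 16.8/4 = 4.2
  S[A,B] = ((-2.2)·(-0.6) + (1.8)·(-1.6) + (-2.2)·(-0.6) + (0.8)·(-1.6) + (1.8)·(4.4)) / 4 = 6.4/4 = 1.6
  S[B,B] = ((-0.6)·(-0.6) + (-1.6)·(-1.6) + (-0.6)·(-0.6) + (-1.6)·(-1.6) + (4.4)·(4.4)) / 4 = 25.2/4 = 6.3

S is symmetric (S[j,i] = S[i,j]). Assembling:

S = [[4.2, 1.6],
 [1.6, 6.3]]


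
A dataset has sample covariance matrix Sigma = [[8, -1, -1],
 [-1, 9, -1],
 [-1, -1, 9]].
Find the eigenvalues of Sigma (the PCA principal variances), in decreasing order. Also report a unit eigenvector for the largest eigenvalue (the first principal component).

Step 1 — characteristic polynomial p(λ) = det(λI - Sigma) = λ³ - tr·λ² + c_1·λ - det, where tr = trace, c_1 = sum of the principal 2×2 minors, det = det(Sigma):
  tr = 8 + 9 + 9 = 26,
  c_1 = (8·9 - (-1)²) + (8·9 - (-1)²) + (9·9 - (-1)²) = 71 + 71 + 80 = 222,
  det = 8·(9·9 - (-1)²) - (-1)·((-1)·9 - (-1)·(-1)) + (-1)·((-1)·(-1) - 9·(-1)) = 8·(80) - (-1)·(-10) + (-1)·(10) = 620.
  So p(λ) = λ³ - 26λ² + 222λ - 620.
Step 2 — look for an integer root (rational root theorem: any rational root is an integer divisor of 620). Testing λ = 10:
  p(10) = 1000 - 2600 + 2220 - 620 = 0  ✓
  Dividing out (λ - 10): p(λ) = (λ - 10)(λ² - 16λ + 62).
Step 3 — remaining eigenvalues from the quadratic λ² - 16λ + 62 = 0:
  Δ = 16² - 4·62 = 256 - 248 = 8,  λ = (16 ± √8)/2 = (16 ± 2.8284)/2 ≈ 9.4142 or 6.5858.
  Sorted: λ_1 = 10,  λ_2 = 9.4142,  λ_3 = 6.5858  (check: sum = 26 = tr ✓).

Step 4 — unit eigenvector for λ_1 = 10: v spans the null space of (Sigma - λ_1 I), whose rows are
  r_1 = (-2, -1, -1),  r_2 = (-1, -1, -1),  r_3 = (-1, -1, -1).
  v is orthogonal to every row, so take v ∝ r_1 × r_2 = ((-1)·(-1) - (-1)·(-1), (-1)·(-1) - (-2)·(-1), (-2)·(-1) - (-1)·(-1)) = (0, -1, 1).
  Rescale (multiply by -1 so the first nonzero entry is positive): u = (0, 1, -1).
  ||u|| = √((0)² + (1)² + (-1)²) = √(2) ≈ 1.4142,  v_1 = u/||u|| ≈ (0, 0.7071, -0.7071) (||v_1|| = 1).

λ_1 = 10,  λ_2 = 9.4142,  λ_3 = 6.5858;  v_1 ≈ (0, 0.7071, -0.7071)


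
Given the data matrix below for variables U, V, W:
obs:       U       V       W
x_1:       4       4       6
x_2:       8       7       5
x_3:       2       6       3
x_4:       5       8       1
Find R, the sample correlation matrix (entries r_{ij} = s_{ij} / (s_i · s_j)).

Step 1 — column means:
  mean(U) = (4 + 8 + 2 + 5) / 4 = 19/4 = 4.75
  mean(V) = (4 + 7 + 6 + 8) / 4 = 25/4 = 6.25
  mean(W) = (6 + 5 + 3 + 1) / 4 = 15/4 = 3.75

Step 2 — sample variances and covariances s[i,j] = (1/(n-1)) · Σ_k (x_{k,i} - mean_i) · (x_{k,j} - mean_j), with n-1 = 3:
  s[U,U] = ((-0.75)·(-0.75) + (3.25)·(3.25) + (-2.75)·(-2.75) + (0.25)·(0.25)) / 3 = 18.75/3 = 6.25
  s[U,V] = ((-0.75)·(-2.25) + (3.25)·(0.75) + (-2.75)·(-0.25) + (0.25)·(1.75)) / 3 = 5.25/3 = 1.75
  s[U,W] = ((-0.75)·(2.25) + (3.25)·(1.25) + (-2.75)·(-0.75) + (0.25)·(-2.75)) / 3 = 3.75/3 = 1.25
  s[V,V] = ((-2.25)·(-2.25) + (0.75)·(0.75) + (-0.25)·(-0.25) + (1.75)·(1.75)) / 3 = 8.75/3 = 2.9167
  s[V,W] = ((-2.25)·(2.25) + (0.75)·(1.25) + (-0.25)·(-0.75) + (1.75)·(-2.75)) / 3 = -8.75/3 = -2.9167
  s[W,W] = ((2.25)·(2.25) + (1.25)·(1.25) + (-0.75)·(-0.75) + (-2.75)·(-2.75)) / 3 = 14.75/3 = 4.9167
  Sample standard deviations s_i = √(s[i,i]):
  s(U) = √(6.25) = 2.5
  s(V) = √(2.9167) = 1.7078
  s(W) = √(4.9167) = 2.2174

Step 3 — r_{ij} = s_{ij} / (s_i · s_j):
  r[U,U] = 1 (diagonal).
  r[U,V] = 1.75 / (2.5 · 1.7078) = 1.75 / 4.2696 = 0.4099
  r[U,W] = 1.25 / (2.5 · 2.2174) = 1.25 / 5.5434 = 0.2255
  r[V,V] = 1 (diagonal).
  r[V,W] = -2.9167 / (1.7078 · 2.2174) = -2.9167 / 3.7869 = -0.7702
  r[W,W] = 1 (diagonal).

R is symmetric with unit diagonal. Assembling:

R = [[1, 0.4099, 0.2255],
 [0.4099, 1, -0.7702],
 [0.2255, -0.7702, 1]]


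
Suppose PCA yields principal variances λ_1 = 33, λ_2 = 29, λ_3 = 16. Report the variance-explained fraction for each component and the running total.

Step 1 — total variance = trace(Sigma) = Σ λ_i = 33 + 29 + 16 = 78.

Step 2 — fraction explained by component i = λ_i / Σ λ:
  PC1: 33/78 = 0.4231
  PC2: 29/78 = 0.3718
  PC3: 16/78 = 0.2051

Step 3 — cumulative fraction after k components = (λ_1 + ... + λ_k) / Σ λ:
  k = 1: 33/78 = 0.4231
  k = 2: (33 + 29)/78 = 62/78 = 0.7949
  k = 3: (33 + 29 + 16)/78 = 78/78 = 1

Summary (fraction, with percent):

explained: PC1 0.4231 (42.31%), PC2 0.3718 (37.18%), PC3 0.2051 (20.51%);  cumulative: 0.4231, 0.7949, 1


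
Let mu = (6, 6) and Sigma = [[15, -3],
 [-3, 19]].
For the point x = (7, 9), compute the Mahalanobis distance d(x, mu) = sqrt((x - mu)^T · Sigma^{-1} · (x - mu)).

Step 1 — centre the observation: (x - mu) = (1, 3).

Step 2 — invert Sigma. det(Sigma) = 15·19 - (-3)² = 276.
  Sigma^{-1} = (1/det) · [[d, -b], [-b, a]] = [[0.0688, 0.0109],
 [0.0109, 0.0543]].

Step 3 — form the quadratic (x - mu)^T · Sigma^{-1} · (x - mu):
  Sigma^{-1} · (x - mu) = (0.1014, 0.1739).
  (x - mu)^T · [Sigma^{-1} · (x - mu)] = (1)·(0.1014) + (3)·(0.1739) = 0.6232.

Step 4 — take square root: d = √(0.6232) ≈ 0.7894.

d(x, mu) = √(0.6232) ≈ 0.7894


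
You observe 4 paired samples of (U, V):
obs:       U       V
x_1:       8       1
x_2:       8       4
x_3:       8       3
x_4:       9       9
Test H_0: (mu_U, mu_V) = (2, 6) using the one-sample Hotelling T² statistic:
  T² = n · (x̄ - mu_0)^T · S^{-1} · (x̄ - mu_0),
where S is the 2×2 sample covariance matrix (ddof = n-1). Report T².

Step 1 — sample mean vector:
  mean(U) = (8 + 8 + 8 + 9) / 4 = 33/4 = 8.25
  mean(V) = (1 + 4 + 3 + 9) / 4 = 17/4 = 4.25
  x̄ = (8.25, 4.25),  deviation x̄ - mu_0 = (8.25, 4.25) - (2, 6) = (6.25, -1.75).

Step 2 — sample covariance matrix, S[i,j] = (1/(n-1)) · Σ_k (x_{k,i} - mean_i) · (x_{k,j} - mean_j), divisor n-1 = 3:
  S[U,U] = ((-0.25)·(-0.25) + (-0.25)·(-0.25) + (-0.25)·(-0.25) + (0.75)·(0.75)) / 3 = 0.75/3 = 0.25
  S[U,V] = ((-0.25)·(-3.25) + (-0.25)·(-0.25) + (-0.25)·(-1.25) + (0.75)·(4.75)) / 3 = 4.75/3 = 1.5833
  S[V,V] = ((-3.25)·(-3.25) + (-0.25)·(-0.25) + (-1.25)·(-1.25) + (4.75)·(4.75)) / 3 = 34.75/3 = 11.5833
  S = [[0.25, 1.5833],
 [1.5833, 11.5833]].

Step 3 — invert S. det(S) = 0.25·11.5833 - (1.5833)² = 0.3889.
  S^{-1} = (1/det) · [[d, -b], [-b, a]] = [[29.7857, -4.0714],
 [-4.0714, 0.6429]].

Step 4 — quadratic form (x̄ - mu_0)^T · S^{-1} · (x̄ - mu_0):
  S^{-1} · (x̄ - mu_0) = (193.2857, -26.5714),
  (x̄ - mu_0)^T · [...] = (6.25)·(193.2857) + (-1.75)·(-26.5714) = 1254.5357.

Step 5 — scale by n: T² = 4 · 1254.5357 = 5018.1429.

T² ≈ 5018.1429


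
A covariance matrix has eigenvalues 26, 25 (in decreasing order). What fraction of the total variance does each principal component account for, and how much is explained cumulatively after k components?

Step 1 — total variance = trace(Sigma) = Σ λ_i = 26 + 25 = 51.

Step 2 — fraction explained by component i = λ_i / Σ λ:
  PC1: 26/51 = 0.5098
  PC2: 25/51 = 0.4902

Step 3 — cumulative fraction after k components = (λ_1 + ... + λ_k) / Σ λ:
  k = 1: 26/51 = 0.5098
  k = 2: (26 + 25)/51 = 51/51 = 1

Summary (fraction, with percent):

explained: PC1 0.5098 (50.98%), PC2 0.4902 (49.02%);  cumulative: 0.5098, 1


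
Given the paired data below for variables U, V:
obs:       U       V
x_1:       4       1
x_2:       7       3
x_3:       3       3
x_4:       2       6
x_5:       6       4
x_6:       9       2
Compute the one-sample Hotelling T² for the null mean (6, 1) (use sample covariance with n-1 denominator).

Step 1 — sample mean vector:
  mean(U) = (4 + 7 + 3 + 2 + 6 + 9) / 6 = 31/6 = 5.1667
  mean(V) = (1 + 3 + 3 + 6 + 4 + 2) / 6 = 19/6 = 3.1667
  x̄ = (5.1667, 3.1667),  deviation x̄ - mu_0 = (5.1667, 3.1667) - (6, 1) = (-0.8333, 2.1667).

Step 2 — sample covariance matrix, S[i,j] = (1/(n-1)) · Σ_k (x_{k,i} - mean_i) · (x_{k,j} - mean_j), divisor n-1 = 5:
  S[U,U] = ((-1.1667)·(-1.1667) + (1.8333)·(1.8333) + (-2.1667)·(-2.1667) + (-3.1667)·(-3.1667) + (0.8333)·(0.8333) + (3.8333)·(3.8333)) / 5 = 34.8333/5 = 6.9667
  S[U,V] = ((-1.1667)·(-2.1667) + (1.8333)·(-0.1667) + (-2.1667)·(-0.1667) + (-3.1667)·(2.8333) + (0.8333)·(0.8333) + (3.8333)·(-1.1667)) / 5 = -10.1667/5 = -2.0333
  S[V,V] = ((-2.1667)·(-2.1667) + (-0.1667)·(-0.1667) + (-0.1667)·(-0.1667) + (2.8333)·(2.8333) + (0.8333)·(0.8333) + (-1.1667)·(-1.1667)) / 5 = 14.8333/5 = 2.9667
  S = [[6.9667, -2.0333],
 [-2.0333, 2.9667]].

Step 3 — invert S. det(S) = 6.9667·2.9667 - (-2.0333)² = 16.5333.
  S^{-1} = (1/det) · [[d, -b], [-b, a]] = [[0.1794, 0.123],
 [0.123, 0.4214]].

Step 4 — quadratic form (x̄ - mu_0)^T · S^{-1} · (x̄ - mu_0):
  S^{-1} · (x̄ - mu_0) = (0.1169, 0.8105),
  (x̄ - mu_0)^T · [...] = (-0.8333)·(0.1169) + (2.1667)·(0.8105) = 1.6586.

Step 5 — scale by n: T² = 6 · 1.6586 = 9.9516.

T² ≈ 9.9516


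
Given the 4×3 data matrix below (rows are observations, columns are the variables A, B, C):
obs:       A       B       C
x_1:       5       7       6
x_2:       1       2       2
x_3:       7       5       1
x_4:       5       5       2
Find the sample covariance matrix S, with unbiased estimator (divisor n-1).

Step 1 — column means:
  mean(A) = (5 + 1 + 7 + 5) / 4 = 18/4 = 4.5
  mean(B) = (7 + 2 + 5 + 5) / 4 = 19/4 = 4.75
  mean(C) = (6 + 2 + 1 + 2) / 4 = 11/4 = 2.75

Step 2 — sample covariance S[i,j] = (1/(n-1)) · Σ_k (x_{k,i} - mean_i) · (x_{k,j} - mean_j), with n-1 = 3.
  S[A,A] = ((0.5)·(0.5) + (-3.5)·(-3.5) + (2.5)·(2.5) + (0.5)·(0.5)) / 3 = 19/3 = 6.3333
  S[A,B] = ((0.5)·(2.25) + (-3.5)·(-2.75) + (2.5)·(0.25) + (0.5)·(0.25)) / 3 = 11.5/3 = 3.8333
  S[A,C] = ((0.5)·(3.25) + (-3.5)·(-0.75) + (2.5)·(-1.75) + (0.5)·(-0.75)) / 3 = -0.5/3 = -0.1667
  S[B,B] = ((2.25)·(2.25) + (-2.75)·(-2.75) + (0.25)·(0.25) + (0.25)·(0.25)) / 3 = 12.75/3 = 4.25
  S[B,C] = ((2.25)·(3.25) + (-2.75)·(-0.75) + (0.25)·(-1.75) + (0.25)·(-0.75)) / 3 = 8.75/3 = 2.9167
  S[C,C] = ((3.25)·(3.25) + (-0.75)·(-0.75) + (-1.75)·(-1.75) + (-0.75)·(-0.75)) / 3 = 14.75/3 = 4.9167

S is symmetric (S[j,i] = S[i,j]). Assembling:

S = [[6.3333, 3.8333, -0.1667],
 [3.8333, 4.25, 2.9167],
 [-0.1667, 2.9167, 4.9167]]
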